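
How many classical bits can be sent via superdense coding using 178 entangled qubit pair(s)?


Superdense coding allows 2 classical bits per shared entangled pair.
178 pair(s) -> 2 * 178 = 356 classical bits

356


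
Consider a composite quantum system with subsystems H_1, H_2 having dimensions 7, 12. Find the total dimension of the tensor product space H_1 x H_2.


dim(H_1 x H_2) = 7 * 12
= 84

84


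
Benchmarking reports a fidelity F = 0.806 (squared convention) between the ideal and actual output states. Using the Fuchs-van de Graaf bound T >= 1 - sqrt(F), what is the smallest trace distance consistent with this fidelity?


Fuchs-van de Graaf (squared-fidelity convention): 1 - sqrt(F) <= T <= sqrt(1 - F).
Lower bound: T >= 1 - sqrt(F)
sqrt(F) = sqrt(0.806) = 0.8978
T >= 1 - 0.8978
T >= 0.1022

0.1022


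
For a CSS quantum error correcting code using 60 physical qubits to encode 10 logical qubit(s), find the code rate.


Code rate R = k/n
= 10/60
= 0.1667

0.1667


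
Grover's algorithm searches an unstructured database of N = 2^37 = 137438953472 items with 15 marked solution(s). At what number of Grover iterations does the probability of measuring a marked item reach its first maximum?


After j Grover iterations the success probability is P(j) = sin^2((2j+1)*theta), where sin(theta) = sqrt(k/N).
N = 2^37 = 137438953472, k = 15
sin(theta) = sqrt(k/N) = 1.044697871e-05
theta = arcsin(sqrt(k/N)) = 1.044697871e-05 rad
P(j) reaches its first maximum when (2j+1)*theta is as close as possible to pi/2, i.e. j = round(pi/(4*theta) - 1/2).
pi/(4*theta) - 1/2 = 75178.9548
(For comparison, the common estimate pi/4 * sqrt(N/k) = 75179.4548; the exact maximiser is used here.)
Optimal iterations = 75179

75179


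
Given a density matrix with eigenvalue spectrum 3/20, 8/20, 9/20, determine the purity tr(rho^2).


tr(rho^2) = sum of eigenvalues squared
= (3/20)^2 + (8/20)^2 + (9/20)^2
= (9 + 64 + 81) / 400
= 154/400
= 0.3850

0.3850


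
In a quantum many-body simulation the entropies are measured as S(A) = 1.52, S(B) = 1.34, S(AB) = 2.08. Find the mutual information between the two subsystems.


I(A:B) = S(A) + S(B) - S(AB)
= 1.52 + 1.34 - 2.08
= 0.7800

0.7800


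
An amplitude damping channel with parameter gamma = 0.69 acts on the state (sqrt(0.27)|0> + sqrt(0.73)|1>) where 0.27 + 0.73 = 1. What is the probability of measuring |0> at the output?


For amplitude damping with parameter gamma on state sqrt(a)|0> + sqrt(b)|1>:
alpha^2 = 0.27, beta^2 = 0.73
P(|0>) = alpha^2 + gamma * beta^2
= 0.27 + 0.69 * 0.73
= 0.27 + 0.5037
= 0.7737

0.7737


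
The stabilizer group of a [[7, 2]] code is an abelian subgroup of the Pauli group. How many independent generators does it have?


For an [[n,k]] stabilizer code:
Number of stabilizer generators = n - k
= 7 - 2
= 5

5


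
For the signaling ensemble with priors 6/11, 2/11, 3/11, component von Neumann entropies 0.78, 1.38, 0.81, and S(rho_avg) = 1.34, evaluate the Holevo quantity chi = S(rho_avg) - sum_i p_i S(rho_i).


chi = S(rho) - sum_i p_i * S(rho_i)
Weighted entropy = 6/11 * 0.78 + 2/11 * 1.38 + 3/11 * 0.81
= 0.8973
chi = 1.34 - 0.8973
= 0.4427

0.4427


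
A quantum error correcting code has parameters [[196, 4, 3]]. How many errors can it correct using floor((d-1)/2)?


Code parameters: [[196, 4, 3]], distance d = 3.
Number of correctable errors = floor((d-1)/2)
= floor((3 - 1)/2)
= floor(2/2)
= 1

1


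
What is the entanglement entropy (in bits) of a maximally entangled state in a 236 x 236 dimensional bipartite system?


For a maximally entangled state in d x d:
S = log2(d) = log2(236)
= 7.8826

7.8826


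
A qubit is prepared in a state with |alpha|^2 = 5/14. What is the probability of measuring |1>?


|alpha|^2 = 5/14 = 0.3571
|beta|^2 = 1 - 5/14 = 9/14 = 0.6429
P(|1>) = |beta|^2 = 0.6429

0.6429


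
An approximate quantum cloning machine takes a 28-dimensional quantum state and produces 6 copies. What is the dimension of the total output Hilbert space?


Output space = H^(tensor 6) where dim(H) = 28
dim = 28^6
= 784 (after 2 factors)
= 21952 (after 3 factors)
= 614656 (after 4 factors)
= 17210368 (after 5 factors)
= 481890304 (after 6 factors)
= 481890304

481890304


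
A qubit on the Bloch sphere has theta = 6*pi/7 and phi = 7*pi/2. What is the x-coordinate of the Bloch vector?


theta = 2.6928, phi = 10.9956
r_x = sin(theta)*cos(phi) = 0.4339 * 0.0000
r_x = 0.0000

0.0000


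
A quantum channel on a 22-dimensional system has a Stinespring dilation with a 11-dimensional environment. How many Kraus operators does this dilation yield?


Tracing out the environment in an orthonormal basis {|i>_E} gives Kraus operators K_i = <i|_E U |0>_E.
Number of Kraus operators = dim(H_env) = d_env
= 11

11


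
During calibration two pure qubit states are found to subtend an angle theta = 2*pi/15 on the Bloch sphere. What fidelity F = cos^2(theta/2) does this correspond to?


For states separated by angle theta on Bloch sphere:
F = cos^2(theta/2)
theta = 2*pi/15 = 0.4189
theta/2 = 0.2094
cos(theta/2) = 0.9781
F = 0.9568

0.9568


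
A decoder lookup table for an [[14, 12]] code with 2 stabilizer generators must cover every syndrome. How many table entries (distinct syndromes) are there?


Each stabilizer generator gives a binary (+1 or -1) measurement outcome.
With 2 independent generators:
Total syndromes = 2^2
= 4

4


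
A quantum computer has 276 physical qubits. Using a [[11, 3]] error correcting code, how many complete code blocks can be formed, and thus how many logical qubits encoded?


Each code block uses 11 physical qubits for 3 logical qubit(s).
Number of complete blocks = floor(276 / 11) = 25
Logical qubits = 25 * 3
= 75

75


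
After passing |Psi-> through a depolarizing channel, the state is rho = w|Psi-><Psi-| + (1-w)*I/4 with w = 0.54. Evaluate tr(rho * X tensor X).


|Psi-> = (|01> - |10>)/sqrt(2)
For the pure Bell state, <X_A X_B> = -1 (Bell-state Pauli correlator).
The maximally-mixed part I/4 has tr(I/4 * P tensor P) = 0 for any traceless Pauli P.
So <X_A X_B>_rho = w * (-1) + (1 - w) * 0
= 0.54 * (-1)
= -0.5400

-0.5400


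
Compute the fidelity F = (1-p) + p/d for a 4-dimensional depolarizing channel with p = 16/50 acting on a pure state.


F = (1-p) + p/d
= (1 - 0.3200) + 0.3200/4
= 0.6800 + 0.0800
= 0.7600

0.7600


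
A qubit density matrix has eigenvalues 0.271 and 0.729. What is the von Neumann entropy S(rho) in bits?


S = -p*log2(p) - (1-p)*log2(1-p)
p = 0.2710, 1-p = 0.7290
= -0.2710 * log2(0.2710) - 0.7290 * log2(0.7290)
= -(-0.5105) - (-0.3324)
= 0.8429

0.8429


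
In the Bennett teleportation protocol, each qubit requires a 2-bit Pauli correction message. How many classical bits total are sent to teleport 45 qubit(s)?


Quantum teleportation requires 2 classical bits per qubit teleported.
45 qubit(s) -> 2 * 45 = 90 classical bits

90


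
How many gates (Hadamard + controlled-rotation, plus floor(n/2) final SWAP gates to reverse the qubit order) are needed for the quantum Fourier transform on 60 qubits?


Hadamard gates: 60
Controlled rotations: n*(n-1)/2 = 60*59/2 = 1770
SWAP gates: floor(n/2) = floor(60/2) = 30
Total = 60 + 1770 + 30
= 1860

1860


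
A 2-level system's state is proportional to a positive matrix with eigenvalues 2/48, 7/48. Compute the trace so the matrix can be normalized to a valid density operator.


tr(M) = sum of eigenvalues
= 2/48 + 7/48
= 9/48
= 0.1875

0.1875


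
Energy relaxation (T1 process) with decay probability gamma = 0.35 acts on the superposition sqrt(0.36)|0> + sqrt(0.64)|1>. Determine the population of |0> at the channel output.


For amplitude damping with parameter gamma on state sqrt(a)|0> + sqrt(b)|1>:
alpha^2 = 0.36, beta^2 = 0.64
P(|0>) = alpha^2 + gamma * beta^2
= 0.36 + 0.35 * 0.64
= 0.36 + 0.2240
= 0.5840

0.5840


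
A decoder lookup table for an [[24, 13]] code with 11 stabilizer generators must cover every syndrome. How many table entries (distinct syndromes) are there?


Each stabilizer generator gives a binary (+1 or -1) measurement outcome.
With 11 independent generators:
Total syndromes = 2^11
= 2048

2048


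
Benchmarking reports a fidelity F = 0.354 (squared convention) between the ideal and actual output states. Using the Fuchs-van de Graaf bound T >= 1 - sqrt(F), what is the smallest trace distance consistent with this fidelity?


Fuchs-van de Graaf (squared-fidelity convention): 1 - sqrt(F) <= T <= sqrt(1 - F).
Lower bound: T >= 1 - sqrt(F)
sqrt(F) = sqrt(0.354) = 0.5950
T >= 1 - 0.5950
T >= 0.4050

0.4050


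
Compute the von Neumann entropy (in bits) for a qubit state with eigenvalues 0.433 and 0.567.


S = -p*log2(p) - (1-p)*log2(1-p)
p = 0.4330, 1-p = 0.5670
= -0.4330 * log2(0.4330) - 0.5670 * log2(0.5670)
= -(-0.5229) - (-0.4641)
= 0.9870

0.9870


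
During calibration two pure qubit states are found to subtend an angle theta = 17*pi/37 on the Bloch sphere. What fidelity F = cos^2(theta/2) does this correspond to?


For states separated by angle theta on Bloch sphere:
F = cos^2(theta/2)
theta = 17*pi/37 = 1.4434
theta/2 = 0.7217
cos(theta/2) = 0.7507
F = 0.5635

0.5635


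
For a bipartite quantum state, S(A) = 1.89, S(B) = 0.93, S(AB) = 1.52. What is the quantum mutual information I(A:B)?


I(A:B) = S(A) + S(B) - S(AB)
= 1.89 + 0.93 - 1.52
= 1.3000

1.3000


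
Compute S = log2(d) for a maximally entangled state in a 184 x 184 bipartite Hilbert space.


For a maximally entangled state in d x d:
S = log2(d) = log2(184)
= 7.5236

7.5236


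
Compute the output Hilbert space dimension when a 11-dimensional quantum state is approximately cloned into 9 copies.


Output space = H^(tensor 9) where dim(H) = 11
dim = 11^9
= 121 (after 2 factors)
= 1331 (after 3 factors)
= 14641 (after 4 factors)
= 161051 (after 5 factors)
= 1771561 (after 6 factors)
= 19487171 (after 7 factors)
= 214358881 (after 8 factors)
= 2357947691 (after 9 factors)
= 2357947691

2357947691


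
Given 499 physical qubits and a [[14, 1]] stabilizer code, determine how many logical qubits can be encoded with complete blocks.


Each code block uses 14 physical qubits for 1 logical qubit(s).
Number of complete blocks = floor(499 / 14) = 35
Logical qubits = 35 * 1
= 35

35


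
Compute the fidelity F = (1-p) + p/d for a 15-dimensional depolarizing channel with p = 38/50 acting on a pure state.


F = (1-p) + p/d
= (1 - 0.7600) + 0.7600/15
= 0.2400 + 0.0507
= 0.2907

0.2907


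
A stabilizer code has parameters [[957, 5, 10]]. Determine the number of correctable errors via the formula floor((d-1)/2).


Code parameters: [[957, 5, 10]], distance d = 10.
Number of correctable errors = floor((d-1)/2)
= floor((10 - 1)/2)
= floor(9/2)
= 4

4


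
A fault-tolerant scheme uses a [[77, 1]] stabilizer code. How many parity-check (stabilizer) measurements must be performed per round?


For an [[n,k]] stabilizer code:
Number of stabilizer generators = n - k
= 77 - 1
= 76

76


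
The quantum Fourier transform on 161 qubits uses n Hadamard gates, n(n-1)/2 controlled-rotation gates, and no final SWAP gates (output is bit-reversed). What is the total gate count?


Hadamard gates: 161
Controlled rotations: n*(n-1)/2 = 161*160/2 = 12880
SWAP gates: 0 (omitted)
Total = 161 + 12880
= 13041

13041


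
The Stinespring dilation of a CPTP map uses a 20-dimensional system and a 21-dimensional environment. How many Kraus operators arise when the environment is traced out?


Tracing out the environment in an orthonormal basis {|i>_E} gives Kraus operators K_i = <i|_E U |0>_E.
Number of Kraus operators = dim(H_env) = d_env
= 21

21


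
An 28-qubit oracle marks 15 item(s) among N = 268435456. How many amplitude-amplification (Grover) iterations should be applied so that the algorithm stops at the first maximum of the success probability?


After j Grover iterations the success probability is P(j) = sin^2((2j+1)*theta), where sin(theta) = sqrt(k/N).
N = 2^28 = 268435456, k = 15
sin(theta) = sqrt(k/N) = 0.0002363881437
theta = arcsin(sqrt(k/N)) = 0.0002363881459 rad
P(j) reaches its first maximum when (2j+1)*theta is as close as possible to pi/2, i.e. j = round(pi/(4*theta) - 1/2).
pi/(4*theta) - 1/2 = 3321.9939
(For comparison, the common estimate pi/4 * sqrt(N/k) = 3322.4939; the exact maximiser is used here.)
Optimal iterations = 3322

3322


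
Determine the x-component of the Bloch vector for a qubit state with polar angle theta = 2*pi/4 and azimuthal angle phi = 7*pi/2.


theta = 1.5708, phi = 10.9956
r_x = sin(theta)*cos(phi) = 1.0000 * 0.0000
r_x = 0.0000

0.0000


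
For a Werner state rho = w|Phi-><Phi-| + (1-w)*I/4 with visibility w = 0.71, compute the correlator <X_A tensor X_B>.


|Phi-> = (|00> - |11>)/sqrt(2)
For the pure Bell state, <X_A X_B> = -1 (Bell-state Pauli correlator).
The maximally-mixed part I/4 has tr(I/4 * P tensor P) = 0 for any traceless Pauli P.
So <X_A X_B>_rho = w * (-1) + (1 - w) * 0
= 0.71 * (-1)
= -0.7100

-0.7100


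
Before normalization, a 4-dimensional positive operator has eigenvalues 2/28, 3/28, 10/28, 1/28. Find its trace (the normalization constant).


tr(M) = sum of eigenvalues
= 2/28 + 3/28 + 10/28 + 1/28
= 16/28
= 0.5714

0.5714


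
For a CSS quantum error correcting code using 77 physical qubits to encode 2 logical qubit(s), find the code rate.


Code rate R = k/n
= 2/77
= 0.0260

0.0260


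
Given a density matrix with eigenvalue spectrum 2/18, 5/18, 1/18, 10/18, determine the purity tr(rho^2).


tr(rho^2) = sum of eigenvalues squared
= (2/18)^2 + (5/18)^2 + (1/18)^2 + (10/18)^2
= (4 + 25 + 1 + 100) / 324
= 130/324
= 0.4012

0.4012


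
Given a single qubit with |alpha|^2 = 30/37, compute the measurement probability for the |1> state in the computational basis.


|alpha|^2 = 30/37 = 0.8108
|beta|^2 = 1 - 30/37 = 7/37 = 0.1892
P(|1>) = |beta|^2 = 0.1892

0.1892


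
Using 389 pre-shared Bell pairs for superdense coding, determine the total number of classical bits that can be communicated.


Superdense coding allows 2 classical bits per shared entangled pair.
389 pair(s) -> 2 * 389 = 778 classical bits

778


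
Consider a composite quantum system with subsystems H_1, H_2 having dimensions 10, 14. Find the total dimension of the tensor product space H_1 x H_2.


dim(H_1 x H_2) = 10 * 14
= 140

140


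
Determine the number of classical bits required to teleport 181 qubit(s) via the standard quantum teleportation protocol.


Quantum teleportation requires 2 classical bits per qubit teleported.
181 qubit(s) -> 2 * 181 = 362 classical bits

362


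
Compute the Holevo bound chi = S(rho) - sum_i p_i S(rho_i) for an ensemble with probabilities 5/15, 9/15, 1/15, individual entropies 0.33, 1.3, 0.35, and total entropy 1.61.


chi = S(rho) - sum_i p_i * S(rho_i)
Weighted entropy = 5/15 * 0.33 + 9/15 * 1.3 + 1/15 * 0.35
= 0.9133
chi = 1.61 - 0.9133
= 0.6967

0.6967


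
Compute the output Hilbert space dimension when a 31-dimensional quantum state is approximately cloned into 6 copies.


Output space = H^(tensor 6) where dim(H) = 31
dim = 31^6
= 961 (after 2 factors)
= 29791 (after 3 factors)
= 923521 (after 4 factors)
= 28629151 (after 5 factors)
= 887503681 (after 6 factors)
= 887503681

887503681


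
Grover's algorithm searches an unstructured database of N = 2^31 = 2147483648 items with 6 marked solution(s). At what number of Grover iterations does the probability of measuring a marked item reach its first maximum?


After j Grover iterations the success probability is P(j) = sin^2((2j+1)*theta), where sin(theta) = sqrt(k/N).
N = 2^31 = 2147483648, k = 6
sin(theta) = sqrt(k/N) = 5.285799584e-05
theta = arcsin(sqrt(k/N)) = 5.285799586e-05 rad
P(j) reaches its first maximum when (2j+1)*theta is as close as possible to pi/2, i.e. j = round(pi/(4*theta) - 1/2).
pi/(4*theta) - 1/2 = 14858.1444
(For comparison, the common estimate pi/4 * sqrt(N/k) = 14858.6444; the exact maximiser is used here.)
Optimal iterations = 14858

14858


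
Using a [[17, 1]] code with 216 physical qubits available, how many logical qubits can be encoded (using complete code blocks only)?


Each code block uses 17 physical qubits for 1 logical qubit(s).
Number of complete blocks = floor(216 / 17) = 12
Logical qubits = 12 * 1
= 12

12


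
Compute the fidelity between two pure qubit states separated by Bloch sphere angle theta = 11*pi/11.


For states separated by angle theta on Bloch sphere:
F = cos^2(theta/2)
theta = 11*pi/11 = 3.1416
theta/2 = 1.5708
cos(theta/2) = 0.0000
F = 0.0000

0.0000


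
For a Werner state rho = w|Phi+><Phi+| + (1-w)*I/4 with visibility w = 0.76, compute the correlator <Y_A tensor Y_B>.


|Phi+> = (|00> + |11>)/sqrt(2)
For the pure Bell state, <Y_A Y_B> = -1 (Bell-state Pauli correlator).
The maximally-mixed part I/4 has tr(I/4 * P tensor P) = 0 for any traceless Pauli P.
So <Y_A Y_B>_rho = w * (-1) + (1 - w) * 0
= 0.76 * (-1)
= -0.7600

-0.7600


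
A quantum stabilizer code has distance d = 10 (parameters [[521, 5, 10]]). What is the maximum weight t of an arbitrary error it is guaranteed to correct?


Code parameters: [[521, 5, 10]], distance d = 10.
Number of correctable errors = floor((d-1)/2)
= floor((10 - 1)/2)
= floor(9/2)
= 4

4


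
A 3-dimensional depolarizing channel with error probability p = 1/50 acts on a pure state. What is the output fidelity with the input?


F = (1-p) + p/d
= (1 - 0.0200) + 0.0200/3
= 0.9800 + 0.0067
= 0.9867

0.9867


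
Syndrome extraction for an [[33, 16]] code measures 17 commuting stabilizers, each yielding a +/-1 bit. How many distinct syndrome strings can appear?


Each stabilizer generator gives a binary (+1 or -1) measurement outcome.
With 17 independent generators:
Total syndromes = 2^17
= 131072

131072


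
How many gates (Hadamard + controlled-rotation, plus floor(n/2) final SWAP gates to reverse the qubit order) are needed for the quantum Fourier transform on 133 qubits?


Hadamard gates: 133
Controlled rotations: n*(n-1)/2 = 133*132/2 = 8778
SWAP gates: floor(n/2) = floor(133/2) = 66
Total = 133 + 8778 + 66
= 8977

8977


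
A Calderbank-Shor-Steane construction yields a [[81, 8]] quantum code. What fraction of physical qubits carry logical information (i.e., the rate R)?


Code rate R = k/n
= 8/81
= 0.0988

0.0988


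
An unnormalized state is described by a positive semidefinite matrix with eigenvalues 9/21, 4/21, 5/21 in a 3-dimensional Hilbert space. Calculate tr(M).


tr(M) = sum of eigenvalues
= 9/21 + 4/21 + 5/21
= 18/21
= 0.8571

0.8571


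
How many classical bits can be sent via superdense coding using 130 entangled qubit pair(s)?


Superdense coding allows 2 classical bits per shared entangled pair.
130 pair(s) -> 2 * 130 = 260 classical bits

260


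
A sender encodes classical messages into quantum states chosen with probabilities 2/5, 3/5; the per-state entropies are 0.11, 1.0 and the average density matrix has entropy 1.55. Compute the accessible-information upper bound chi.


chi = S(rho) - sum_i p_i * S(rho_i)
Weighted entropy = 2/5 * 0.11 + 3/5 * 1.0
= 0.6440
chi = 1.55 - 0.6440
= 0.9060

0.9060


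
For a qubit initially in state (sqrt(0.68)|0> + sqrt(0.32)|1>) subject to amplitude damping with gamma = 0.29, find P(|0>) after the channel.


For amplitude damping with parameter gamma on state sqrt(a)|0> + sqrt(b)|1>:
alpha^2 = 0.68, beta^2 = 0.32
P(|0>) = alpha^2 + gamma * beta^2
= 0.68 + 0.29 * 0.32
= 0.68 + 0.0928
= 0.7728

0.7728


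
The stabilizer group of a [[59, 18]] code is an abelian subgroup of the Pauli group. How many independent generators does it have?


For an [[n,k]] stabilizer code:
Number of stabilizer generators = n - k
= 59 - 18
= 41

41


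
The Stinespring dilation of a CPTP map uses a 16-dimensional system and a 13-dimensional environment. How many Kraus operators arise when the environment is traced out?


Tracing out the environment in an orthonormal basis {|i>_E} gives Kraus operators K_i = <i|_E U |0>_E.
Number of Kraus operators = dim(H_env) = d_env
= 13

13


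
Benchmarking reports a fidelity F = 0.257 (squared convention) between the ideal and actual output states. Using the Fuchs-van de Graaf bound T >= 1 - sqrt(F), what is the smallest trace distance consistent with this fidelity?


Fuchs-van de Graaf (squared-fidelity convention): 1 - sqrt(F) <= T <= sqrt(1 - F).
Lower bound: T >= 1 - sqrt(F)
sqrt(F) = sqrt(0.257) = 0.5070
T >= 1 - 0.5070
T >= 0.4930

0.4930


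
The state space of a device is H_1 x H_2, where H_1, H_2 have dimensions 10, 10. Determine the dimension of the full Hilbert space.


dim(H_1 x H_2) = 10 * 10
= 100

100


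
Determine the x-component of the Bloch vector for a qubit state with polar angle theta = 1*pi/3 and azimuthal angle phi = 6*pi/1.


theta = 1.0472, phi = 18.8496
r_x = sin(theta)*cos(phi) = 0.8660 * 1.0000
r_x = 0.8660

0.8660


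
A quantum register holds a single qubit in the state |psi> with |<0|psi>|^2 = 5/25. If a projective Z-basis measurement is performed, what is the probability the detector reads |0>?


|alpha|^2 = 5/25 = 0.2000
|beta|^2 = 1 - 5/25 = 20/25 = 0.8000
P(|0>) = |alpha|^2 = 0.2000

0.2000


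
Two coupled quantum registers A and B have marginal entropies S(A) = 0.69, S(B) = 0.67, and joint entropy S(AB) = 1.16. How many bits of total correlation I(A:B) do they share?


I(A:B) = S(A) + S(B) - S(AB)
= 0.69 + 0.67 - 1.16
= 0.2000

0.2000


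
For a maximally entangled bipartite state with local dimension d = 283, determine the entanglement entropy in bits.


For a maximally entangled state in d x d:
S = log2(d) = log2(283)
= 8.1447

8.1447


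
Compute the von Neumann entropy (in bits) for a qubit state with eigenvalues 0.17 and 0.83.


S = -p*log2(p) - (1-p)*log2(1-p)
p = 0.1700, 1-p = 0.8300
= -0.1700 * log2(0.1700) - 0.8300 * log2(0.8300)
= -(-0.4346) - (-0.2231)
= 0.6577

0.6577


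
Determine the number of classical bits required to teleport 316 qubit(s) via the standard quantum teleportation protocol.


Quantum teleportation requires 2 classical bits per qubit teleported.
316 qubit(s) -> 2 * 316 = 632 classical bits

632


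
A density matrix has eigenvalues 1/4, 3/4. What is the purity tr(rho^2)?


tr(rho^2) = sum of eigenvalues squared
= (1/4)^2 + (3/4)^2
= (1 + 9) / 16
= 10/16
= 0.6250

0.6250


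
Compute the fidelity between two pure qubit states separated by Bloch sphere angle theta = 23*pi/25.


For states separated by angle theta on Bloch sphere:
F = cos^2(theta/2)
theta = 23*pi/25 = 2.8903
theta/2 = 1.4451
cos(theta/2) = 0.1253
F = 0.0157

0.0157


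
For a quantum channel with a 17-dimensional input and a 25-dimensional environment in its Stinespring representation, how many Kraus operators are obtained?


Tracing out the environment in an orthonormal basis {|i>_E} gives Kraus operators K_i = <i|_E U |0>_E.
Number of Kraus operators = dim(H_env) = d_env
= 25

25


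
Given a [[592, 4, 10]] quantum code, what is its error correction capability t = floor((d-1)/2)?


Code parameters: [[592, 4, 10]], distance d = 10.
Number of correctable errors = floor((d-1)/2)
= floor((10 - 1)/2)
= floor(9/2)
= 4

4


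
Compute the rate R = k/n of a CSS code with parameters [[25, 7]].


Code rate R = k/n
= 7/25
= 0.2800

0.2800


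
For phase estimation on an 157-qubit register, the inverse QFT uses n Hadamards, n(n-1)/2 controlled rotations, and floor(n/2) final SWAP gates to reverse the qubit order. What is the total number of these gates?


Hadamard gates: 157
Controlled rotations: n*(n-1)/2 = 157*156/2 = 12246
SWAP gates: floor(n/2) = floor(157/2) = 78
Total = 157 + 12246 + 78
= 12481

12481


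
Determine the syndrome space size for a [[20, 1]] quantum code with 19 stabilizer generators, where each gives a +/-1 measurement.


Each stabilizer generator gives a binary (+1 or -1) measurement outcome.
With 19 independent generators:
Total syndromes = 2^19
= 524288

524288


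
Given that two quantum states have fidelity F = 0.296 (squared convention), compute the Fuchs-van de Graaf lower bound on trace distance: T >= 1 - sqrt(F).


Fuchs-van de Graaf (squared-fidelity convention): 1 - sqrt(F) <= T <= sqrt(1 - F).
Lower bound: T >= 1 - sqrt(F)
sqrt(F) = sqrt(0.296) = 0.5441
T >= 1 - 0.5441
T >= 0.4559

0.4559


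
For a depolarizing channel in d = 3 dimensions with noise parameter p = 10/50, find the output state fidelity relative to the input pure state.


F = (1-p) + p/d
= (1 - 0.2000) + 0.2000/3
= 0.8000 + 0.0667
= 0.8667

0.8667


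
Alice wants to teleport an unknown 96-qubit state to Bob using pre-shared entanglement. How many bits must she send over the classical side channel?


Quantum teleportation requires 2 classical bits per qubit teleported.
96 qubit(s) -> 2 * 96 = 192 classical bits

192


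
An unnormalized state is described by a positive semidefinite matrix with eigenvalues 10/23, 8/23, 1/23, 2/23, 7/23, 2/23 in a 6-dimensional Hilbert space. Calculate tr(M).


tr(M) = sum of eigenvalues
= 10/23 + 8/23 + 1/23 + 2/23 + 7/23 + 2/23
= 30/23
= 1.3043

1.3043


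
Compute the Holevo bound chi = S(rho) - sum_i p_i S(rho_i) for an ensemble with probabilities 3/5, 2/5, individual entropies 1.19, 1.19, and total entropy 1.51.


chi = S(rho) - sum_i p_i * S(rho_i)
Weighted entropy = 3/5 * 1.19 + 2/5 * 1.19
= 1.1900
chi = 1.51 - 1.1900
= 0.3200

0.3200


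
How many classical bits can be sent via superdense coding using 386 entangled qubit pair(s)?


Superdense coding allows 2 classical bits per shared entangled pair.
386 pair(s) -> 2 * 386 = 772 classical bits

772


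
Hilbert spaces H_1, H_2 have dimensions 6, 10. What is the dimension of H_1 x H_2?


dim(H_1 x H_2) = 6 * 10
= 60

60


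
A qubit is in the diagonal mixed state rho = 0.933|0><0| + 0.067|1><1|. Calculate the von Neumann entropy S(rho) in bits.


S = -p*log2(p) - (1-p)*log2(1-p)
p = 0.9330, 1-p = 0.0670
= -0.9330 * log2(0.9330) - 0.0670 * log2(0.0670)
= -(-0.0933) - (-0.2613)
= 0.3546

0.3546


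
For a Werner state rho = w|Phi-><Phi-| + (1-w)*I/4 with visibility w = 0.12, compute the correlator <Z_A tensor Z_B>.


|Phi-> = (|00> - |11>)/sqrt(2)
For the pure Bell state, <Z_A Z_B> = +1 (Bell-state Pauli correlator).
The maximally-mixed part I/4 has tr(I/4 * P tensor P) = 0 for any traceless Pauli P.
So <Z_A Z_B>_rho = w * (+1) + (1 - w) * 0
= 0.12 * (+1)
= 0.1200

0.1200


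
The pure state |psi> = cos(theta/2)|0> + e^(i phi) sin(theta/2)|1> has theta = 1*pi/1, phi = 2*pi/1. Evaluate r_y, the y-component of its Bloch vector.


theta = 3.1416, phi = 6.2832
r_y = sin(theta)*sin(phi) = 0.0000 * 0.0000
r_y = 0.0000

0.0000


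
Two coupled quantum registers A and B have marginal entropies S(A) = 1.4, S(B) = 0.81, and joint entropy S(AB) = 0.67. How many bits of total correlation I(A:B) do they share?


I(A:B) = S(A) + S(B) - S(AB)
= 1.4 + 0.81 - 0.67
= 1.5400

1.5400


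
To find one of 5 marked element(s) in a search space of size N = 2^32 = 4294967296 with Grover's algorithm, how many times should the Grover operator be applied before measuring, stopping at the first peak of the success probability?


After j Grover iterations the success probability is P(j) = sin^2((2j+1)*theta), where sin(theta) = sqrt(k/N).
N = 2^32 = 4294967296, k = 5
sin(theta) = sqrt(k/N) = 3.41196896e-05
theta = arcsin(sqrt(k/N)) = 3.41196896e-05 rad
P(j) reaches its first maximum when (2j+1)*theta is as close as possible to pi/2, i.e. j = round(pi/(4*theta) - 1/2).
pi/(4*theta) - 1/2 = 23018.4129
(For comparison, the common estimate pi/4 * sqrt(N/k) = 23018.9129; the exact maximiser is used here.)
Optimal iterations = 23018

23018


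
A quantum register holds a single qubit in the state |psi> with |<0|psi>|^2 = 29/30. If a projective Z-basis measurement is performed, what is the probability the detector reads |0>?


|alpha|^2 = 29/30 = 0.9667
|beta|^2 = 1 - 29/30 = 1/30 = 0.0333
P(|0>) = |alpha|^2 = 0.9667

0.9667


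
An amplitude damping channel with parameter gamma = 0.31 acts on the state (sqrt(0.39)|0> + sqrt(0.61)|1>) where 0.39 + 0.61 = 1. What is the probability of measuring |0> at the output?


For amplitude damping with parameter gamma on state sqrt(a)|0> + sqrt(b)|1>:
alpha^2 = 0.39, beta^2 = 0.61
P(|0>) = alpha^2 + gamma * beta^2
= 0.39 + 0.31 * 0.61
= 0.39 + 0.1891
= 0.5791

0.5791


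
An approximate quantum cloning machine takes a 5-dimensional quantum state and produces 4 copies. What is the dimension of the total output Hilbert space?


Output space = H^(tensor 4) where dim(H) = 5
dim = 5^4
= 25 (after 2 factors)
= 125 (after 3 factors)
= 625 (after 4 factors)
= 625

625


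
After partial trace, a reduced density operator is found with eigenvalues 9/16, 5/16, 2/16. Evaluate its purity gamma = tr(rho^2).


tr(rho^2) = sum of eigenvalues squared
= (9/16)^2 + (5/16)^2 + (2/16)^2
= (81 + 25 + 4) / 256
= 110/256
= 0.4297

0.4297


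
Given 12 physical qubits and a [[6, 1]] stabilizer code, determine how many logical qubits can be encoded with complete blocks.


Each code block uses 6 physical qubits for 1 logical qubit(s).
Number of complete blocks = floor(12 / 6) = 2
Logical qubits = 2 * 1
= 2

2


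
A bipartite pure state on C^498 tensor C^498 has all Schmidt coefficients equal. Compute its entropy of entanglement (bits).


For a maximally entangled state in d x d:
S = log2(d) = log2(498)
= 8.9600

8.9600


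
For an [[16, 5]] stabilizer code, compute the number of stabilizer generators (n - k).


For an [[n,k]] stabilizer code:
Number of stabilizer generators = n - k
= 16 - 5
= 11

11


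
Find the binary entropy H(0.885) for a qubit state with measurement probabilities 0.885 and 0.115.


S = -p*log2(p) - (1-p)*log2(1-p)
p = 0.8850, 1-p = 0.1150
= -0.8850 * log2(0.8850) - 0.1150 * log2(0.1150)
= -(-0.1560) - (-0.3588)
= 0.5148

0.5148


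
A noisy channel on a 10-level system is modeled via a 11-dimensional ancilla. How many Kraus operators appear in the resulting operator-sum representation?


Tracing out the environment in an orthonormal basis {|i>_E} gives Kraus operators K_i = <i|_E U |0>_E.
Number of Kraus operators = dim(H_env) = d_env
= 11

11


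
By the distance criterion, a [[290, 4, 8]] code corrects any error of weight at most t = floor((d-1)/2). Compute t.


Code parameters: [[290, 4, 8]], distance d = 8.
Number of correctable errors = floor((d-1)/2)
= floor((8 - 1)/2)
= floor(7/2)
= 3

3


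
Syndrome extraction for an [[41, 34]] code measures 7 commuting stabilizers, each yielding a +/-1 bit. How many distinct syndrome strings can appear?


Each stabilizer generator gives a binary (+1 or -1) measurement outcome.
With 7 independent generators:
Total syndromes = 2^7
= 128

128


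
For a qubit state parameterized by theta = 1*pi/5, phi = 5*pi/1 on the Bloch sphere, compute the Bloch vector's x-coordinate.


theta = 0.6283, phi = 15.7080
r_x = sin(theta)*cos(phi) = 0.5878 * -1.0000
r_x = -0.5878

-0.5878


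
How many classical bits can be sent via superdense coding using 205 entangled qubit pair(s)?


Superdense coding allows 2 classical bits per shared entangled pair.
205 pair(s) -> 2 * 205 = 410 classical bits

410


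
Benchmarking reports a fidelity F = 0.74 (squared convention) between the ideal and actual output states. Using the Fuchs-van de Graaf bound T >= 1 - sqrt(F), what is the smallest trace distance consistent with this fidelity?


Fuchs-van de Graaf (squared-fidelity convention): 1 - sqrt(F) <= T <= sqrt(1 - F).
Lower bound: T >= 1 - sqrt(F)
sqrt(F) = sqrt(0.74) = 0.8602
T >= 1 - 0.8602
T >= 0.1398

0.1398


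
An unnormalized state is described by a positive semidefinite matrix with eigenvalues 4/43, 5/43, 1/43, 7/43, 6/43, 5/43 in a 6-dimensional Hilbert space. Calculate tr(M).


tr(M) = sum of eigenvalues
= 4/43 + 5/43 + 1/43 + 7/43 + 6/43 + 5/43
= 28/43
= 0.6512

0.6512


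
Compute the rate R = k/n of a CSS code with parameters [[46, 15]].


Code rate R = k/n
= 15/46
= 0.3261

0.3261


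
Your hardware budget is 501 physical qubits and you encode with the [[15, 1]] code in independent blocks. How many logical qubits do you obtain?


Each code block uses 15 physical qubits for 1 logical qubit(s).
Number of complete blocks = floor(501 / 15) = 33
Logical qubits = 33 * 1
= 33

33


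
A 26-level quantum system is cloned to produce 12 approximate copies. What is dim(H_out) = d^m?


Output space = H^(tensor 12) where dim(H) = 26
dim = 26^12
= 676 (after 2 factors)
= 17576 (after 3 factors)
= 456976 (after 4 factors)
= 11881376 (after 5 factors)
= 308915776 (after 6 factors)
= 8031810176 (after 7 factors)
= 208827064576 (after 8 factors)
= 5429503678976 (after 9 factors)
= 141167095653376 (after 10 factors)
= 3670344486987776 (after 11 factors)
= 95428956661682176 (after 12 factors)
= 95428956661682176

95428956661682176


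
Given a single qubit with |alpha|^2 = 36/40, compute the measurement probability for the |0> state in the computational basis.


|alpha|^2 = 36/40 = 0.9000
|beta|^2 = 1 - 36/40 = 4/40 = 0.1000
P(|0>) = |alpha|^2 = 0.9000

0.9000


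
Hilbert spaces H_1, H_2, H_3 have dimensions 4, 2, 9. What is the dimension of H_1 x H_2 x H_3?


dim(H_1 x H_2 x H_3) = 4 * 2 * 9
= 8 * 9
= 72

72


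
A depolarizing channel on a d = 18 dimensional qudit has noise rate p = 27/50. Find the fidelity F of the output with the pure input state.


F = (1-p) + p/d
= (1 - 0.5400) + 0.5400/18
= 0.4600 + 0.0300
= 0.4900

0.4900


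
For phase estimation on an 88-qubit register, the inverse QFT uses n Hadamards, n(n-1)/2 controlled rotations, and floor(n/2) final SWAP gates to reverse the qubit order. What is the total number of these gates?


Hadamard gates: 88
Controlled rotations: n*(n-1)/2 = 88*87/2 = 3828
SWAP gates: floor(n/2) = floor(88/2) = 44
Total = 88 + 3828 + 44
= 3960

3960


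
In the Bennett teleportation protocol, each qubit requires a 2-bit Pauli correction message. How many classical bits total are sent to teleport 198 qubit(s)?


Quantum teleportation requires 2 classical bits per qubit teleported.
198 qubit(s) -> 2 * 198 = 396 classical bits

396


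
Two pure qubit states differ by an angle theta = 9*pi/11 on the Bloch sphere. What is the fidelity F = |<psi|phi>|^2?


For states separated by angle theta on Bloch sphere:
F = cos^2(theta/2)
theta = 9*pi/11 = 2.5704
theta/2 = 1.2852
cos(theta/2) = 0.2817
F = 0.0794

0.0794


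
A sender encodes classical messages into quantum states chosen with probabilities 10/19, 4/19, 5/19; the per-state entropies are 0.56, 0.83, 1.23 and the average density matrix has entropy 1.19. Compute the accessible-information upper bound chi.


chi = S(rho) - sum_i p_i * S(rho_i)
Weighted entropy = 10/19 * 0.56 + 4/19 * 0.83 + 5/19 * 1.23
= 0.7932
chi = 1.19 - 0.7932
= 0.3968

0.3968


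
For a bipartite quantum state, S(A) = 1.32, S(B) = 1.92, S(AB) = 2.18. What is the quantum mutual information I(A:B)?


I(A:B) = S(A) + S(B) - S(AB)
= 1.32 + 1.92 - 2.18
= 1.0600

1.0600


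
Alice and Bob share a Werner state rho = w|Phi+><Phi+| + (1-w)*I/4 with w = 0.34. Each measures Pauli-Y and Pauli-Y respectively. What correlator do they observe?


|Phi+> = (|00> + |11>)/sqrt(2)
For the pure Bell state, <Y_A Y_B> = -1 (Bell-state Pauli correlator).
The maximally-mixed part I/4 has tr(I/4 * P tensor P) = 0 for any traceless Pauli P.
So <Y_A Y_B>_rho = w * (-1) + (1 - w) * 0
= 0.34 * (-1)
= -0.3400

-0.3400


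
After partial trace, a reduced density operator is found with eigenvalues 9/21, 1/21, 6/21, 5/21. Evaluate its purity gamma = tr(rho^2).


tr(rho^2) = sum of eigenvalues squared
= (9/21)^2 + (1/21)^2 + (6/21)^2 + (5/21)^2
= (81 + 1 + 36 + 25) / 441
= 143/441
= 0.3243

0.3243


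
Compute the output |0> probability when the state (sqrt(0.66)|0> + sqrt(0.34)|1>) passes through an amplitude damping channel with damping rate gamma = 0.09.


For amplitude damping with parameter gamma on state sqrt(a)|0> + sqrt(b)|1>:
alpha^2 = 0.66, beta^2 = 0.34
P(|0>) = alpha^2 + gamma * beta^2
= 0.66 + 0.09 * 0.34
= 0.66 + 0.0306
= 0.6906

0.6906


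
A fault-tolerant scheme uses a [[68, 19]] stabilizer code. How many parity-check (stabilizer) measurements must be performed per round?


For an [[n,k]] stabilizer code:
Number of stabilizer generators = n - k
= 68 - 19
= 49

49


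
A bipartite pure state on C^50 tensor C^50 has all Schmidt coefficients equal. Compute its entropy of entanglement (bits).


For a maximally entangled state in d x d:
S = log2(d) = log2(50)
= 5.6439

5.6439


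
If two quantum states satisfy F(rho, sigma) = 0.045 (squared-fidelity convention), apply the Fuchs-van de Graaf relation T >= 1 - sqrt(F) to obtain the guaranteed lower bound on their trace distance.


Fuchs-van de Graaf (squared-fidelity convention): 1 - sqrt(F) <= T <= sqrt(1 - F).
Lower bound: T >= 1 - sqrt(F)
sqrt(F) = sqrt(0.045) = 0.2121
T >= 1 - 0.2121
T >= 0.7879

0.7879


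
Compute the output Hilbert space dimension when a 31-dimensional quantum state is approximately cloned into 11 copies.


Output space = H^(tensor 11) where dim(H) = 31
dim = 31^11
= 961 (after 2 factors)
= 29791 (after 3 factors)
= 923521 (after 4 factors)
= 28629151 (after 5 factors)
= 887503681 (after 6 factors)
= 27512614111 (after 7 factors)
= 852891037441 (after 8 factors)
= 26439622160671 (after 9 factors)
= 819628286980801 (after 10 factors)
= 25408476896404831 (after 11 factors)
= 25408476896404831

25408476896404831


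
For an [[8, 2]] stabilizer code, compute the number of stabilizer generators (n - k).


For an [[n,k]] stabilizer code:
Number of stabilizer generators = n - k
= 8 - 2
= 6

6


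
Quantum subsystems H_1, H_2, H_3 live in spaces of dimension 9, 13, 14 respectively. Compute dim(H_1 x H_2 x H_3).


dim(H_1 x H_2 x H_3) = 9 * 13 * 14
= 117 * 14
= 1638

1638


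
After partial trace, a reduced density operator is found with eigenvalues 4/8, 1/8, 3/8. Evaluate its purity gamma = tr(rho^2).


tr(rho^2) = sum of eigenvalues squared
= (4/8)^2 + (1/8)^2 + (3/8)^2
= (16 + 1 + 9) / 64
= 26/64
= 0.4062

0.4062


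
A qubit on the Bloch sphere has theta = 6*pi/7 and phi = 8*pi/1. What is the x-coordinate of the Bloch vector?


theta = 2.6928, phi = 25.1327
r_x = sin(theta)*cos(phi) = 0.4339 * 1.0000
r_x = 0.4339

0.4339


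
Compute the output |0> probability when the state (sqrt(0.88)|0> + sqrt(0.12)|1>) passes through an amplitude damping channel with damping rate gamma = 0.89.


For amplitude damping with parameter gamma on state sqrt(a)|0> + sqrt(b)|1>:
alpha^2 = 0.88, beta^2 = 0.12
P(|0>) = alpha^2 + gamma * beta^2
= 0.88 + 0.89 * 0.12
= 0.88 + 0.1068
= 0.9868

0.9868


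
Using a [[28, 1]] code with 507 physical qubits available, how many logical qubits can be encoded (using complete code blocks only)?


Each code block uses 28 physical qubits for 1 logical qubit(s).
Number of complete blocks = floor(507 / 28) = 18
Logical qubits = 18 * 1
= 18

18


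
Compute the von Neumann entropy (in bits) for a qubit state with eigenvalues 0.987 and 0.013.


S = -p*log2(p) - (1-p)*log2(1-p)
p = 0.9870, 1-p = 0.0130
= -0.9870 * log2(0.9870) - 0.0130 * log2(0.0130)
= -(-0.0186) - (-0.0814)
= 0.1001

0.1001


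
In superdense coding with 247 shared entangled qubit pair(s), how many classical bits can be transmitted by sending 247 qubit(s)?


Superdense coding allows 2 classical bits per shared entangled pair.
247 pair(s) -> 2 * 247 = 494 classical bits

494


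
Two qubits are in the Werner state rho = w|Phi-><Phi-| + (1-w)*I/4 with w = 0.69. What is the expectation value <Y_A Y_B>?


|Phi-> = (|00> - |11>)/sqrt(2)
For the pure Bell state, <Y_A Y_B> = +1 (Bell-state Pauli correlator).
The maximally-mixed part I/4 has tr(I/4 * P tensor P) = 0 for any traceless Pauli P.
So <Y_A Y_B>_rho = w * (+1) + (1 - w) * 0
= 0.69 * (+1)
= 0.6900

0.6900
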